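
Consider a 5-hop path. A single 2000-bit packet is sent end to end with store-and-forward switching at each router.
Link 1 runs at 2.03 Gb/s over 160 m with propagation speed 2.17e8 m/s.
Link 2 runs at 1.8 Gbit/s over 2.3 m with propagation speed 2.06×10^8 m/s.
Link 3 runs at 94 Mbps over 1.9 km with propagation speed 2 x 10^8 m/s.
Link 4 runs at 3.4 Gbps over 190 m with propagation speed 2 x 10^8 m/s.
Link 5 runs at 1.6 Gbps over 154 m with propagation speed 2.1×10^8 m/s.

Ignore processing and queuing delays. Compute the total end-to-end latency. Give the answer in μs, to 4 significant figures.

37.14 μs

Transmission delays (L/R per hop): 0.985222, 1.11111, 21.2766, 0.588235, 1.25 μs; sum = 25.2112 μs.
Propagation delays (d/s per hop): 0.737327, 0.011165, 9.5, 0.95, 0.733333 μs; sum = 11.9318 μs.
End-to-end = 37.14 μs.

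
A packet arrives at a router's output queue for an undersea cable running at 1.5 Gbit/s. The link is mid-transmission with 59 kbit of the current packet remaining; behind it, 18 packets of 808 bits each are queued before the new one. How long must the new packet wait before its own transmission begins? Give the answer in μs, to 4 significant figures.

49.03 μs

Each queued packet: L/R = 808/1500000000 = 0.538667 μs.
18 queued → 9.696 μs.
Plus remaining 59000 bits of current packet: 39.3333 μs.
Queuing delay = 49.03 μs.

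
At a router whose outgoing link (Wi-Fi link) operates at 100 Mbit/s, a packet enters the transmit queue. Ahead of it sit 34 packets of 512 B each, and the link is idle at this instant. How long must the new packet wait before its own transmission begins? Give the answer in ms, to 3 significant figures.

Each queued packet: L/R = 4096/100000000 = 0.04096 ms.
34 queued → 1.39264 ms.
Queuing delay = 1.39 ms.

1.39 ms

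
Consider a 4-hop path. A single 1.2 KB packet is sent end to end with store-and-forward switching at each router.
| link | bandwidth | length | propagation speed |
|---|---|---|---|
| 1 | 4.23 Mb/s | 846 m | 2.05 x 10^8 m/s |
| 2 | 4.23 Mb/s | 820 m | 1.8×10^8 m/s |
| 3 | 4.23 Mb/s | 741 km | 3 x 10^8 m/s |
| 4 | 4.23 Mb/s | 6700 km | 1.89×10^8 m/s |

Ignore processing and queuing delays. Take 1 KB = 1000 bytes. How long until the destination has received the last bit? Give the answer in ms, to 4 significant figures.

47.01 ms

L = 9600 bits.
Transmission delay per hop = L/R = 9600/4230000 = 2.2695 ms; 4 hops → 9.07801 ms.
Propagation delays (d/s per hop): 0.00412683, 0.00455556, 2.47, 35.4497 ms; sum = 37.9284 ms.
End-to-end = 47.01 ms.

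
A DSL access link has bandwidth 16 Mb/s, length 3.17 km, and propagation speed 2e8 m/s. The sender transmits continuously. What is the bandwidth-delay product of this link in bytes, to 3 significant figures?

31.7 bytes

Propagation delay = 3170 / 200000000 = 1.585e-05 s.
BDP = R × t_prop = 16000000 × 1.585e-05 = 253.6 bits.
In bytes: 253.6/8 = 31.7 bytes.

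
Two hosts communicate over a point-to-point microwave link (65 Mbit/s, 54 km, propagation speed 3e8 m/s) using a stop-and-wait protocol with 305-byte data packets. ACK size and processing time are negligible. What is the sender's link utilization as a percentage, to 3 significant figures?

9.44 %

t_tx = L/R = 2440/65000000 = 3.75385e-05 s.
t_prop = 54000/300000000 = 0.00018 s; RTT = 0.00036 s.
Cycle = t_tx + RTT = 0.000397538 s.
Utilization = t_tx / cycle = 3.75385e-05/0.000397538 = 9.44 %.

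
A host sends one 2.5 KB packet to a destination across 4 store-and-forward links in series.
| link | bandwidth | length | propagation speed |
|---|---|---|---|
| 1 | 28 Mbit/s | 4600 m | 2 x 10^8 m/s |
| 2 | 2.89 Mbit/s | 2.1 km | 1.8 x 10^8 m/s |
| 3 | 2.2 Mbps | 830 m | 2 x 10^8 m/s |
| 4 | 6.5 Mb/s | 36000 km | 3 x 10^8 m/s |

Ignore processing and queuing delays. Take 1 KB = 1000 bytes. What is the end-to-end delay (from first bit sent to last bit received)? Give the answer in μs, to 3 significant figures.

140000 μs

L = 20000 bits.
Transmission delays (L/R per hop): 714.286, 6920.42, 9090.91, 3076.92 μs; sum = 19802.5 μs.
Propagation delays (d/s per hop): 23, 11.6667, 4.15, 120000 μs; sum = 120039 μs.
End-to-end = 140000 μs.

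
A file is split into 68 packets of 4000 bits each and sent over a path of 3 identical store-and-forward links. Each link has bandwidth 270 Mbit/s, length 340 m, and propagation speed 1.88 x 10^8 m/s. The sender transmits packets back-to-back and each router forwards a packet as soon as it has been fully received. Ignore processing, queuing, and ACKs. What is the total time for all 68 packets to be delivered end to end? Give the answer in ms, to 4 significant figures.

Per-hop transmission t_tx = L/R = 4000/270000000 = 0.0148148 ms.
Per-hop propagation t_prop = 340/188000000 = 0.00180851 ms.
Pipeline fill: first packet needs 3·t_tx to clear all hops; remaining 67 packets each add one t_tx.
Total = (3+68-1)·t_tx + 3·t_prop = 70·0.0148148 + 3·0.00180851 = 1.042 ms.

1.042 ms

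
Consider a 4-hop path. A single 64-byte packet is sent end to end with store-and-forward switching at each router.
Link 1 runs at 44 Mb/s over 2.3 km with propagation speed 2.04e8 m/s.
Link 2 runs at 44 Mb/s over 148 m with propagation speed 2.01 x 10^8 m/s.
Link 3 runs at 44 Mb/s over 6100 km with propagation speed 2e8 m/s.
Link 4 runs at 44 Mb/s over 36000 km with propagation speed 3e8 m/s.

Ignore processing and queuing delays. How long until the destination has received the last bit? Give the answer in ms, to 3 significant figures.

151 ms

L = 64 × 8 = 512 bits.
Transmission delay per hop = L/R = 512/44000000 = 0.0116364 ms; 4 hops → 0.0465455 ms.
Propagation delays (d/s per hop): 0.0112745, 0.000736318, 30.5, 120 ms; sum = 150.512 ms.
End-to-end = 151 ms.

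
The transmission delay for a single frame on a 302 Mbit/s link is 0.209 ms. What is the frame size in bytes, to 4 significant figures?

L = R × t_tx = 302000000 b/s × 0.000209 s = 63118 bits.
In bytes: 63118 / 8 = 7890 bytes.

7890 bytes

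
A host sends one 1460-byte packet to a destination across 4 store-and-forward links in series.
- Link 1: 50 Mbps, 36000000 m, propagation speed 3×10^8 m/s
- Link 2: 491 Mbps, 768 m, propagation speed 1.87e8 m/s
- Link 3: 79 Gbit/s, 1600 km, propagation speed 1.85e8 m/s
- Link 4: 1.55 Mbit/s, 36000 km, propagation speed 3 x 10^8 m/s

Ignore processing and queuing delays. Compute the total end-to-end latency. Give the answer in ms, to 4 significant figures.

L = 1460 × 8 = 11680 bits.
Transmission delays (L/R per hop): 0.2336, 0.0237882, 0.000147848, 7.53548 ms; sum = 7.79302 ms.
Propagation delays (d/s per hop): 120, 0.00410695, 8.64865, 120 ms; sum = 248.653 ms.
End-to-end = 256.4 ms.

256.4 ms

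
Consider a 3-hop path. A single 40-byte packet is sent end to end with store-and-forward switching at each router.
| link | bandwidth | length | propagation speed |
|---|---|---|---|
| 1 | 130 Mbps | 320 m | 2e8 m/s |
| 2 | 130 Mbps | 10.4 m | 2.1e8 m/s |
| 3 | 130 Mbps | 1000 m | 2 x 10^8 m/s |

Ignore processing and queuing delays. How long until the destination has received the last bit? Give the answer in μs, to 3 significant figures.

L = 40 × 8 = 320 bits.
Transmission delay per hop = L/R = 320/130000000 = 2.46154 μs; 3 hops → 7.38462 μs.
Propagation delays (d/s per hop): 1.6, 0.0495238, 5 μs; sum = 6.64952 μs.
End-to-end = 14.0 μs.

14.0 μs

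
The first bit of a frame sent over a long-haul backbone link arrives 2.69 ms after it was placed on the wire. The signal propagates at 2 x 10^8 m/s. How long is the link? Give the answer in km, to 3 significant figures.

d = s × t_prop = 200000000 × 0.00269 = 538 km.

538 km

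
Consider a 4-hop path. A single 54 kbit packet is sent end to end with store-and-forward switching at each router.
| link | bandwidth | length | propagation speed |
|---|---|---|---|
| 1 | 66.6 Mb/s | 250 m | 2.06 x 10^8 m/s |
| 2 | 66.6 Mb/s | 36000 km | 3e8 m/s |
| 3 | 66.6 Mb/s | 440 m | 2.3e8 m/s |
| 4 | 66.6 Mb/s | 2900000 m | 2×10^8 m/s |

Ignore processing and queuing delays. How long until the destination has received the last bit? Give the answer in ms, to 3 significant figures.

L = 54000 bits.
Transmission delay per hop = L/R = 54000/6.66e+07 = 0.810811 ms; 4 hops → 3.24324 ms.
Propagation delays (d/s per hop): 0.00121359, 120, 0.00191304, 14.5 ms; sum = 134.503 ms.
End-to-end = 138 ms.

138 ms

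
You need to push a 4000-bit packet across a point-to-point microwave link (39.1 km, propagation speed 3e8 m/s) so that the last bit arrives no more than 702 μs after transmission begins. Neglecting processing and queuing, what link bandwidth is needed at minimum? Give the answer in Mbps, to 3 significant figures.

7.00 Mbps

Propagation delay = 39100 / 300000000 = 130.333 μs.
Transmission budget = 702 − 130.333 = 571.667 μs.
R ≥ L / t_tx = 4000 bits / 0.000571667 s = 7.00 Mbps.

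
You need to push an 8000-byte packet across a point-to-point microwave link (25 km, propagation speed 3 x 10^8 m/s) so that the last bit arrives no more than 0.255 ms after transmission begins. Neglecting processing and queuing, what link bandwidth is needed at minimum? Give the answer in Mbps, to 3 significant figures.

373 Mbps

L = 64000 bits.
Propagation delay = 25000 / 300000000 = 0.0833333 ms.
Transmission budget = 0.255 − 0.0833333 = 0.171667 ms.
R ≥ L / t_tx = 64000 bits / 0.000171667 s = 373 Mbps.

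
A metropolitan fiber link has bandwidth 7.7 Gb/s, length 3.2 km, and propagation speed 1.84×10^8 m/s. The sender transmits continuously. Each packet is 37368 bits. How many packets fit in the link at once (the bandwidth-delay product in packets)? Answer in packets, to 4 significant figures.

3.584 packets

Propagation delay = 3200 / 184000000 = 1.73913e-05 s.
BDP = R × t_prop = 7700000000 × 1.73913e-05 = 133913 bits.
In packets of 37368 bits: 3.584 packets.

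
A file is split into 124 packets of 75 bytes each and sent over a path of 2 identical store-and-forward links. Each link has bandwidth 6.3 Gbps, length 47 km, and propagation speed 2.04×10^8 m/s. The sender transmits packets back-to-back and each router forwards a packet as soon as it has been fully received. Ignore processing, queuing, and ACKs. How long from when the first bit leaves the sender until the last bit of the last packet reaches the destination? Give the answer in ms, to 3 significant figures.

Per-hop transmission t_tx = L/R = 600/6300000000 = 9.52381e-05 ms.
Per-hop propagation t_prop = 47000/204000000 = 0.230392 ms.
Pipeline fill: first packet needs 2·t_tx to clear all hops; remaining 123 packets each add one t_tx.
Total = (2+124-1)·t_tx + 2·t_prop = 125·9.52381e-05 + 2·0.230392 = 0.473 ms.

0.473 ms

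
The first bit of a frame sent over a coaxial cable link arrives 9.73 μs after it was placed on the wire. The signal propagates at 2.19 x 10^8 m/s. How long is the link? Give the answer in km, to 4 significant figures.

2.131 km

d = s × t_prop = 219000000 × 9.73e-06 = 2.131 km.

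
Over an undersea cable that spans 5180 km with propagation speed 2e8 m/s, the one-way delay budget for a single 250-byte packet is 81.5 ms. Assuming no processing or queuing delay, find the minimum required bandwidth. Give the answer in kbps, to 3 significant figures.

L = 2000 bits.
Propagation delay = 5180000 / 200000000 = 25.9 ms.
Transmission budget = 81.5 − 25.9 = 55.6 ms.
R ≥ L / t_tx = 2000 bits / 0.0556 s = 36.0 kbps.

36.0 kbps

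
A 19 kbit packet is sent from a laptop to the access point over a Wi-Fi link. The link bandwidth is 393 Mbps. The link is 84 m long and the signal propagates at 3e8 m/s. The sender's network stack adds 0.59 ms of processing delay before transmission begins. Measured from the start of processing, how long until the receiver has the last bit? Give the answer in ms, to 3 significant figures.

L = 19000 bits.
Transmission delay = L/R = 19000 / 393000000 = 0.0483461 ms.
Propagation delay = d/s = 84 m / 300000000 m/s = 0.00028 ms.
Plus processing delay 0.59 ms = 0.59 ms.
Total = 0.639 ms.

0.639 ms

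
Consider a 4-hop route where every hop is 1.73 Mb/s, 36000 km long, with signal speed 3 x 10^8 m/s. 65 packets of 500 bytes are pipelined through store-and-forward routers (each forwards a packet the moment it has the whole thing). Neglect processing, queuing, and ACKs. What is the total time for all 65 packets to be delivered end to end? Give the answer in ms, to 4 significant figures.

Per-hop transmission t_tx = L/R = 4000/1730000 = 2.31214 ms.
Per-hop propagation t_prop = 36000000/300000000 = 120 ms.
Pipeline fill: first packet needs 4·t_tx to clear all hops; remaining 64 packets each add one t_tx.
Total = (4+65-1)·t_tx + 4·t_prop = 68·2.31214 + 4·120 = 637.2 ms.

637.2 ms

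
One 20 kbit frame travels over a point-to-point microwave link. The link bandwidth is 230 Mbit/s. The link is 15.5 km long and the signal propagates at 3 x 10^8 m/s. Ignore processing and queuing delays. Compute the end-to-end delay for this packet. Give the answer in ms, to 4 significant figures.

0.1386 ms

L = 20000 bits.
Transmission delay = L/R = 20000 / 230000000 = 0.0869565 ms.
Propagation delay = d/s = 15500 m / 300000000 m/s = 0.0516667 ms.
Total = 0.1386 ms.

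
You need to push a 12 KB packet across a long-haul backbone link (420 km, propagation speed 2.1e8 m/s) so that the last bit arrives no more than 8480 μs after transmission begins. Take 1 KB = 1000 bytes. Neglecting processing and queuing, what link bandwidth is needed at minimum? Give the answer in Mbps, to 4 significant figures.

L = 96000 bits.
Propagation delay = 420000 / 210000000 = 2000 μs.
Transmission budget = 8480 − 2000 = 6480 μs.
R ≥ L / t_tx = 96000 bits / 0.00648 s = 14.81 Mbps.

14.81 Mbps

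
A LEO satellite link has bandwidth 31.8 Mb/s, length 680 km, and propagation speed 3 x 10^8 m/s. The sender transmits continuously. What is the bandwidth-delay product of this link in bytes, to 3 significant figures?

Propagation delay = 680000 / 300000000 = 0.00226667 s.
BDP = R × t_prop = 31800000 × 0.00226667 = 72080 bits.
In bytes: 72080/8 = 9010 bytes.

9010 bytes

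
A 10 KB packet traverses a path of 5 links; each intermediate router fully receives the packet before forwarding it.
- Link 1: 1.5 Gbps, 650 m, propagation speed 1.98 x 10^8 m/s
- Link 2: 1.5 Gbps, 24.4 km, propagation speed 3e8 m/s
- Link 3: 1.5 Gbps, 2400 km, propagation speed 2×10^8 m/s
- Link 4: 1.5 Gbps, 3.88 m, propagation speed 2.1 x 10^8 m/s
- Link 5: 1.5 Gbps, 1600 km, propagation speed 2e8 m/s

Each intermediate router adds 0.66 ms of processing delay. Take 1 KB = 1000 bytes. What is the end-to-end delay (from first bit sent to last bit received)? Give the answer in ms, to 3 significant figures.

L = 80000 bits.
Transmission delay per hop = L/R = 80000/1500000000 = 0.0533333 ms; 5 hops → 0.266667 ms.
Propagation delays (d/s per hop): 0.00328283, 0.0813333, 12, 1.84762e-05, 8 ms; sum = 20.0846 ms.
Processing at 4 router(s): 4 × 0.66 ms = 2.64 ms.
End-to-end = 23.0 ms.

23.0 ms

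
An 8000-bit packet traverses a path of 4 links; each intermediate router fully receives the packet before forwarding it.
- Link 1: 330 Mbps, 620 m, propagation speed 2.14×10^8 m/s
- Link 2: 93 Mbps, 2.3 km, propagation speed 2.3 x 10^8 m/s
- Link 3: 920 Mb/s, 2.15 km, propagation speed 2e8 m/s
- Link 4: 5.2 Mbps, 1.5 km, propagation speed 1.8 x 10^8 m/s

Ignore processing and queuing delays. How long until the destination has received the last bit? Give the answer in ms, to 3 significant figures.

Transmission delays (L/R per hop): 0.0242424, 0.0860215, 0.00869565, 1.53846 ms; sum = 1.65742 ms.
Propagation delays (d/s per hop): 0.0028972, 0.01, 0.01075, 0.00833333 ms; sum = 0.0319805 ms.
End-to-end = 1.69 ms.

1.69 ms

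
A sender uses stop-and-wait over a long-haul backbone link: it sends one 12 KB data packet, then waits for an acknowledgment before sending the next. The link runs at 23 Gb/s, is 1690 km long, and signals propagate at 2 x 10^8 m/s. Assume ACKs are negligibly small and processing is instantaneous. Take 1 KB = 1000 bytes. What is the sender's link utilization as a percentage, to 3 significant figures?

t_tx = L/R = 96000/23000000000 = 4.17391e-06 s.
t_prop = 1690000/200000000 = 0.00845 s; RTT = 0.0169 s.
Cycle = t_tx + RTT = 0.0169042 s.
Utilization = t_tx / cycle = 4.17391e-06/0.0169042 = 0.0247 %.

0.0247 %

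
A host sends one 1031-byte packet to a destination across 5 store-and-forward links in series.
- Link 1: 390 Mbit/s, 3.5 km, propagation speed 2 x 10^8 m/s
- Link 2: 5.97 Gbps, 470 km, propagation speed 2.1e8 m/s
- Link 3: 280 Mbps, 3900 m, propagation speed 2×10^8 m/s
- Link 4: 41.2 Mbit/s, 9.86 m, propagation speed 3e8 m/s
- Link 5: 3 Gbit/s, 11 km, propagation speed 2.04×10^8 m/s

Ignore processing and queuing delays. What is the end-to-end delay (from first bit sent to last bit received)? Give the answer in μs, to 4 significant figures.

2584 μs

L = 1031 × 8 = 8248 bits.
Transmission delays (L/R per hop): 21.1487, 1.38157, 29.4571, 200.194, 2.74933 μs; sum = 254.931 μs.
Propagation delays (d/s per hop): 17.5, 2238.1, 19.5, 0.0328667, 53.9216 μs; sum = 2329.05 μs.
End-to-end = 2584 μs.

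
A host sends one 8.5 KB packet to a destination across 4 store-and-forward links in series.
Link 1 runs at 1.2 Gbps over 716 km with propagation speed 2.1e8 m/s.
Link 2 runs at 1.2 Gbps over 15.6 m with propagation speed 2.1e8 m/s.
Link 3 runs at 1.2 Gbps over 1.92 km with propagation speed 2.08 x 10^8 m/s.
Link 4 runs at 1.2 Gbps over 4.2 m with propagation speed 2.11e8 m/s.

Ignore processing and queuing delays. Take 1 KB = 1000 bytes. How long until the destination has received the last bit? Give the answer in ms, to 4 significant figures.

L = 68000 bits.
Transmission delay per hop = L/R = 68000/1200000000 = 0.0566667 ms; 4 hops → 0.226667 ms.
Propagation delays (d/s per hop): 3.40952, 7.42857e-05, 0.00923077, 1.99052e-05 ms; sum = 3.41885 ms.
End-to-end = 3.646 ms.

3.646 ms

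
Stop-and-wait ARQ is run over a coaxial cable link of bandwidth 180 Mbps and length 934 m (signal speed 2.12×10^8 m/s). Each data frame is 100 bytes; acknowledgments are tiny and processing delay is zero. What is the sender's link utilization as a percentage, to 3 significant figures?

33.5 %

t_tx = L/R = 800/180000000 = 4.44444e-06 s.
t_prop = 934/212000000 = 4.40566e-06 s; RTT = 8.81132e-06 s.
Cycle = t_tx + RTT = 1.32558e-05 s.
Utilization = t_tx / cycle = 4.44444e-06/1.32558e-05 = 33.5 %.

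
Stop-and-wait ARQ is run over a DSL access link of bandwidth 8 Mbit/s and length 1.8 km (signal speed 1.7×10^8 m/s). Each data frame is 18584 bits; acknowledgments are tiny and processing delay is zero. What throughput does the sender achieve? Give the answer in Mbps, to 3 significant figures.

t_tx = L/R = 18584/8000000 = 0.002323 s.
t_prop = 1800/170000000 = 1.05882e-05 s; RTT = 2.11765e-05 s.
Cycle = t_tx + RTT = 0.00234418 s.
Throughput = L / cycle = 18584 / 0.00234418 = 7.93 Mbps.

7.93 Mbps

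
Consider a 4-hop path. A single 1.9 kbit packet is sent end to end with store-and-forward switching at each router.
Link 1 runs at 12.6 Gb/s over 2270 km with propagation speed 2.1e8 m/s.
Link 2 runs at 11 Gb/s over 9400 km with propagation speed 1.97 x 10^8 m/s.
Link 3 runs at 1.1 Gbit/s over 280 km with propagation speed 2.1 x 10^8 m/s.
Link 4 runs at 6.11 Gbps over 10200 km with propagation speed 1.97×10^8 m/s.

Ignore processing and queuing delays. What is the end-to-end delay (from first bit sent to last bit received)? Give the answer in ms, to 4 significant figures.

L = 1900 bits.
Transmission delays (L/R per hop): 0.000150794, 0.000172727, 0.00172727, 0.000310966 ms; sum = 0.00236176 ms.
Propagation delays (d/s per hop): 10.8095, 47.7157, 1.33333, 51.7766 ms; sum = 111.635 ms.
End-to-end = 111.6 ms.

111.6 ms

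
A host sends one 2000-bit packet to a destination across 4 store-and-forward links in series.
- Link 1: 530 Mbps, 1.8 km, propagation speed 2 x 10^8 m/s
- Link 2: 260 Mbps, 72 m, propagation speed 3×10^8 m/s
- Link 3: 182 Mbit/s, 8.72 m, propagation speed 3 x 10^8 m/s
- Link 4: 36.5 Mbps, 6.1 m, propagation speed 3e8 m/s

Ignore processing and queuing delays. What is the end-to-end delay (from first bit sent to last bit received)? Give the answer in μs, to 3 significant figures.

86.5 μs

Transmission delays (L/R per hop): 3.77358, 7.69231, 10.989, 54.7945 μs; sum = 77.2494 μs.
Propagation delays (d/s per hop): 9, 0.24, 0.0290667, 0.0203333 μs; sum = 9.2894 μs.
End-to-end = 86.5 μs.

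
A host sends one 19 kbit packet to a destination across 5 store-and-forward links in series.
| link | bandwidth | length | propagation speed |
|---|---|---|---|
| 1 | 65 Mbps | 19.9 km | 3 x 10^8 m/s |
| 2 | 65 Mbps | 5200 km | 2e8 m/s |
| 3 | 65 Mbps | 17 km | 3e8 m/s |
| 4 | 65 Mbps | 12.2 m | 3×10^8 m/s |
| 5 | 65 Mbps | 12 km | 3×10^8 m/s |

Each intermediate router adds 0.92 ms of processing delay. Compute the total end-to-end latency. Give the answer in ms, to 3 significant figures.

31.3 ms

L = 19000 bits.
Transmission delay per hop = L/R = 19000/65000000 = 0.292308 ms; 5 hops → 1.46154 ms.
Propagation delays (d/s per hop): 0.0663333, 26, 0.0566667, 4.06667e-05, 0.04 ms; sum = 26.163 ms.
Processing at 4 router(s): 4 × 0.92 ms = 3.68 ms.
End-to-end = 31.3 ms.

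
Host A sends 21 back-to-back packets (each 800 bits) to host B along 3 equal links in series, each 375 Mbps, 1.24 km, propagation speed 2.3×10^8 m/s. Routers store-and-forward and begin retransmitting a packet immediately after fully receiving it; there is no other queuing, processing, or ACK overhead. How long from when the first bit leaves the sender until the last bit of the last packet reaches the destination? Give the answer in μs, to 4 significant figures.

65.24 μs

Per-hop transmission t_tx = L/R = 800/375000000 = 2.13333 μs.
Per-hop propagation t_prop = 1240/2.3e+08 = 5.3913 μs.
Pipeline fill: first packet needs 3·t_tx to clear all hops; remaining 20 packets each add one t_tx.
Total = (3+21-1)·t_tx + 3·t_prop = 23·2.13333 + 3·5.3913 = 65.24 μs.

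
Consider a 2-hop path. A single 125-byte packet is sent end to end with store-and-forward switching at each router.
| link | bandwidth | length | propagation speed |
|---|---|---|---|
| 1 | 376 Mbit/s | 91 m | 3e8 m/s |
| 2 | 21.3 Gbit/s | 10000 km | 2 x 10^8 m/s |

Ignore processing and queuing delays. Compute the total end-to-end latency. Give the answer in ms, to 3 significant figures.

L = 125 × 8 = 1000 bits.
Transmission delays (L/R per hop): 0.00265957, 4.69484e-05 ms; sum = 0.00270652 ms.
Propagation delays (d/s per hop): 0.000303333, 50 ms; sum = 50.0003 ms.
End-to-end = 50.0 ms.

50.0 ms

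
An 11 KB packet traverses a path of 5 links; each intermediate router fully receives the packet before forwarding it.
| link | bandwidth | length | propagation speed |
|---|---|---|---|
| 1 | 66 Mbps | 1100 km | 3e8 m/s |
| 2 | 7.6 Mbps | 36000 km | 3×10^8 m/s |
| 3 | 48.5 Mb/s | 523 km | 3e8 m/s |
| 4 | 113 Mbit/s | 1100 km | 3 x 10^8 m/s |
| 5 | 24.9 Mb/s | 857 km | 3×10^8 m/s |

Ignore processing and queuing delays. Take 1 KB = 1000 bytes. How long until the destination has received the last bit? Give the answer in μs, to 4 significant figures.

L = 88000 bits.
Transmission delays (L/R per hop): 1333.33, 11578.9, 1814.43, 778.761, 3534.14 μs; sum = 19039.6 μs.
Propagation delays (d/s per hop): 3666.67, 120000, 1743.33, 3666.67, 2856.67 μs; sum = 131933 μs.
End-to-end = 151000 μs.

151000 μs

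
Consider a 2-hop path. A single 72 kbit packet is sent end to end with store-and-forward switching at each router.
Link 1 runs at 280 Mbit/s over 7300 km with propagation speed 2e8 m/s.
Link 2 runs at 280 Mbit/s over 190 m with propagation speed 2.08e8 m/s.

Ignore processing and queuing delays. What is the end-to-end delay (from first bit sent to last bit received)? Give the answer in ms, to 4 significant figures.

L = 72000 bits.
Transmission delay per hop = L/R = 72000/280000000 = 0.257143 ms; 2 hops → 0.514286 ms.
Propagation delays (d/s per hop): 36.5, 0.000913462 ms; sum = 36.5009 ms.
End-to-end = 37.02 ms.

37.02 ms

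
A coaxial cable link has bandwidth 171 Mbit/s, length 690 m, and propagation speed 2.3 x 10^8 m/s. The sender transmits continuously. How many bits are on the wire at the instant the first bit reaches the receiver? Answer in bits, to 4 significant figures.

Propagation delay = 690 / 2.3e+08 = 3e-06 s.
BDP = R × t_prop = 171000000 × 3e-06 = 513 bits.

513.0 bits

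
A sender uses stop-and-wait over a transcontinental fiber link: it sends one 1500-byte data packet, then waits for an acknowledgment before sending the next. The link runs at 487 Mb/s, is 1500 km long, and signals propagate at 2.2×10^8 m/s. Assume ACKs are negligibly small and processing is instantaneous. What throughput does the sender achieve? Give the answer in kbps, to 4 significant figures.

t_tx = L/R = 12000/487000000 = 2.46407e-05 s.
t_prop = 1500000/2.2e+08 = 0.00681818 s; RTT = 0.0136364 s.
Cycle = t_tx + RTT = 0.013661 s.
Throughput = L / cycle = 12000 / 0.013661 = 878.4 kbps.

878.4 kbps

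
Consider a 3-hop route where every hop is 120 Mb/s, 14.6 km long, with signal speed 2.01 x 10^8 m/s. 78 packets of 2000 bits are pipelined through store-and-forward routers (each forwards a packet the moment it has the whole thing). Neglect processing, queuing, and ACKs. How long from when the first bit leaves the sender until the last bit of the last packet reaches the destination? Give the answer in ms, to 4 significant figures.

1.551 ms

Per-hop transmission t_tx = L/R = 2000/120000000 = 0.0166667 ms.
Per-hop propagation t_prop = 14600/2.01e+08 = 0.0726368 ms.
Pipeline fill: first packet needs 3·t_tx to clear all hops; remaining 77 packets each add one t_tx.
Total = (3+78-1)·t_tx + 3·t_prop = 80·0.0166667 + 3·0.0726368 = 1.551 ms.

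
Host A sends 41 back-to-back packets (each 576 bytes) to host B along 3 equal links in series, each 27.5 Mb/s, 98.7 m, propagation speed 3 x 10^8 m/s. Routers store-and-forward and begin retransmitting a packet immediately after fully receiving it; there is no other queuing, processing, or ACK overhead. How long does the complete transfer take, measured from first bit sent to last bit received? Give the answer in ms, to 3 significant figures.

7.21 ms

Per-hop transmission t_tx = L/R = 4608/27500000 = 0.167564 ms.
Per-hop propagation t_prop = 98.7/300000000 = 0.000329 ms.
Pipeline fill: first packet needs 3·t_tx to clear all hops; remaining 40 packets each add one t_tx.
Total = (3+41-1)·t_tx + 3·t_prop = 43·0.167564 + 3·0.000329 = 7.21 ms.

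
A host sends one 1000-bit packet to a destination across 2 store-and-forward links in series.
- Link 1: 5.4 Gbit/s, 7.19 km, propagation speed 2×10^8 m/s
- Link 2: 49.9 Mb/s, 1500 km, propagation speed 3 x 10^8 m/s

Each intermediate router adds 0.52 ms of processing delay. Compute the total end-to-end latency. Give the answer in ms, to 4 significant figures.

5.576 ms

Transmission delays (L/R per hop): 0.000185185, 0.0200401 ms; sum = 0.0202253 ms.
Propagation delays (d/s per hop): 0.03595, 5 ms; sum = 5.03595 ms.
Processing at 1 router(s): 1 × 0.52 ms = 0.52 ms.
End-to-end = 5.576 ms.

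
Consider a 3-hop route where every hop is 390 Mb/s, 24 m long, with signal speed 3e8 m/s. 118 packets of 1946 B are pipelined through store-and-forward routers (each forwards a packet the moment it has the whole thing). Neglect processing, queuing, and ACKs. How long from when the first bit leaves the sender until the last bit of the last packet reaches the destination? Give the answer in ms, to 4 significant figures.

4.790 ms

Per-hop transmission t_tx = L/R = 15568/390000000 = 0.0399179 ms.
Per-hop propagation t_prop = 24/300000000 = 8e-05 ms.
Pipeline fill: first packet needs 3·t_tx to clear all hops; remaining 117 packets each add one t_tx.
Total = (3+118-1)·t_tx + 3·t_prop = 120·0.0399179 + 3·8e-05 = 4.790 ms.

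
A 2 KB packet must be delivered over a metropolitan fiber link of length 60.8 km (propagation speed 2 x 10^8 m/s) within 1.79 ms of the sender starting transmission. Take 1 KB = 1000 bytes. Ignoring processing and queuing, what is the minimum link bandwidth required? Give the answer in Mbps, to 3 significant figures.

L = 16000 bits.
Propagation delay = 60800 / 200000000 = 0.304 ms.
Transmission budget = 1.79 − 0.304 = 1.486 ms.
R ≥ L / t_tx = 16000 bits / 0.001486 s = 10.8 Mbps.

10.8 Mbps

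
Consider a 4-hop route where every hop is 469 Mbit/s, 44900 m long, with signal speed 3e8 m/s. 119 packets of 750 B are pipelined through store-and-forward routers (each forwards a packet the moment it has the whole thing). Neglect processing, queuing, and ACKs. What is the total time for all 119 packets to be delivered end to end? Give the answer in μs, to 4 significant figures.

Per-hop transmission t_tx = L/R = 6000/469000000 = 12.7932 μs.
Per-hop propagation t_prop = 44900/300000000 = 149.667 μs.
Pipeline fill: first packet needs 4·t_tx to clear all hops; remaining 118 packets each add one t_tx.
Total = (4+119-1)·t_tx + 4·t_prop = 122·12.7932 + 4·149.667 = 2159 μs.

2159 μs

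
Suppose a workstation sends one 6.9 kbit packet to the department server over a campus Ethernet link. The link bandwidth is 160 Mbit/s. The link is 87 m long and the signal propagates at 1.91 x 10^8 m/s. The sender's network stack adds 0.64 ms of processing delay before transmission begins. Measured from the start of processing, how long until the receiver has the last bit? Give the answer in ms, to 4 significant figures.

0.6836 ms

L = 6900 bits.
Transmission delay = L/R = 6900 / 160000000 = 0.043125 ms.
Propagation delay = d/s = 87 m / 191000000 m/s = 0.000455497 ms.
Plus processing delay 0.64 ms = 0.64 ms.
Total = 0.6836 ms.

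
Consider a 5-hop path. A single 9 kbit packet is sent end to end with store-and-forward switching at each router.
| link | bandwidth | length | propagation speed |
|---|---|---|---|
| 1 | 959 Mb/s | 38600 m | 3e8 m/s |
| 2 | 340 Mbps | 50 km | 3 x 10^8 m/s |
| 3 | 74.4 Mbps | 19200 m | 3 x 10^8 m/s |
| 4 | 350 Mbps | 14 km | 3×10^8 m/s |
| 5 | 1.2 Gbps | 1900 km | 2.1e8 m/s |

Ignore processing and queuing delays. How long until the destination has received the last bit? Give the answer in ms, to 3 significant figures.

9.64 ms

L = 9000 bits.
Transmission delays (L/R per hop): 0.00938478, 0.0264706, 0.120968, 0.0257143, 0.0075 ms; sum = 0.190037 ms.
Propagation delays (d/s per hop): 0.128667, 0.166667, 0.064, 0.0466667, 9.04762 ms; sum = 9.45362 ms.
End-to-end = 9.64 ms.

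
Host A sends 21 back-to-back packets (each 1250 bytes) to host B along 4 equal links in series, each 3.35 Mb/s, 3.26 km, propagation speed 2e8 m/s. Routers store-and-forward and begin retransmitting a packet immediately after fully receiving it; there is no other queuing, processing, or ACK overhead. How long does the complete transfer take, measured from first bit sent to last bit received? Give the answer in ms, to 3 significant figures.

Per-hop transmission t_tx = L/R = 10000/3350000 = 2.98507 ms.
Per-hop propagation t_prop = 3260/200000000 = 0.0163 ms.
Pipeline fill: first packet needs 4·t_tx to clear all hops; remaining 20 packets each add one t_tx.
Total = (4+21-1)·t_tx + 4·t_prop = 24·2.98507 + 4·0.0163 = 71.7 ms.

71.7 ms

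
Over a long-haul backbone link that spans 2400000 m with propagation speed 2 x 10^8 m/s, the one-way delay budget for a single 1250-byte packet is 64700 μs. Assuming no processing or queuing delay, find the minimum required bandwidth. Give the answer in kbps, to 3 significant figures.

L = 10000 bits.
Propagation delay = 2400000 / 200000000 = 12000 μs.
Transmission budget = 64700 − 12000 = 52700 μs.
R ≥ L / t_tx = 10000 bits / 0.0527 s = 190 kbps.

190 kbps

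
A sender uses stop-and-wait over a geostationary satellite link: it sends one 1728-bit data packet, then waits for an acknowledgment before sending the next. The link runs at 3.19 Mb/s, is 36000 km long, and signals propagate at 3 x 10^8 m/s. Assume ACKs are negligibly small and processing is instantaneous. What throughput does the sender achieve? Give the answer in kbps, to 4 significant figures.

t_tx = L/R = 1728/3190000 = 0.000541693 s.
t_prop = 36000000/300000000 = 0.12 s; RTT = 0.24 s.
Cycle = t_tx + RTT = 0.240542 s.
Throughput = L / cycle = 1728 / 0.240542 = 7.184 kbps.

7.184 kbps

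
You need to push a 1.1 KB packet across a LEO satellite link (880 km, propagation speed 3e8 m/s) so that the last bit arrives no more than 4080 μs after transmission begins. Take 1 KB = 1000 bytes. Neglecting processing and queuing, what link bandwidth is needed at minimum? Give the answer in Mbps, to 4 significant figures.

7.674 Mbps

L = 8800 bits.
Propagation delay = 880000 / 300000000 = 2933.33 μs.
Transmission budget = 4080 − 2933.33 = 1146.67 μs.
R ≥ L / t_tx = 8800 bits / 0.00114667 s = 7.674 Mbps.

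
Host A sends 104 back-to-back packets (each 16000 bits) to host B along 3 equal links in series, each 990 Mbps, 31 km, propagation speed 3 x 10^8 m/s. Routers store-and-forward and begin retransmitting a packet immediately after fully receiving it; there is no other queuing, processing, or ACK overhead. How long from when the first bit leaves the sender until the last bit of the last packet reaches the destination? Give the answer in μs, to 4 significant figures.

2023 μs

Per-hop transmission t_tx = L/R = 16000/990000000 = 16.1616 μs.
Per-hop propagation t_prop = 31000/300000000 = 103.333 μs.
Pipeline fill: first packet needs 3·t_tx to clear all hops; remaining 103 packets each add one t_tx.
Total = (3+104-1)·t_tx + 3·t_prop = 106·16.1616 + 3·103.333 = 2023 μs.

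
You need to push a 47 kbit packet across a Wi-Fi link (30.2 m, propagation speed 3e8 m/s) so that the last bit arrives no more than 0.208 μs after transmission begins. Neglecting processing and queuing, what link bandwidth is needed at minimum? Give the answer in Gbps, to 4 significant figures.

437.9 Gbps

Propagation delay = 30.2 / 300000000 = 0.100667 μs.
Transmission budget = 0.208 − 0.100667 = 0.107333 μs.
R ≥ L / t_tx = 47000 bits / 1.07333e-07 s = 437.9 Gbps.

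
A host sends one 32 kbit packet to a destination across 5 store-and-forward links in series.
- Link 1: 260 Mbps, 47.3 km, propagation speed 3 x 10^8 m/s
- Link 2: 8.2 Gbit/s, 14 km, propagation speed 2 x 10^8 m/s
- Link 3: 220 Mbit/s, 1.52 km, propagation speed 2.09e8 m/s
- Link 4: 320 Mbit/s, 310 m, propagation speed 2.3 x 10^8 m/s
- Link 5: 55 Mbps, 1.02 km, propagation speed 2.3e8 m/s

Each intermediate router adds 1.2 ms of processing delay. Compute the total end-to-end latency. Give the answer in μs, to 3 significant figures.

L = 32000 bits.
Transmission delays (L/R per hop): 123.077, 3.90244, 145.455, 100, 581.818 μs; sum = 954.252 μs.
Propagation delays (d/s per hop): 157.667, 70, 7.27273, 1.34783, 4.43478 μs; sum = 240.722 μs.
Processing at 4 router(s): 4 × 1.2 ms = 4800 μs.
End-to-end = 5990 μs.

5990 μs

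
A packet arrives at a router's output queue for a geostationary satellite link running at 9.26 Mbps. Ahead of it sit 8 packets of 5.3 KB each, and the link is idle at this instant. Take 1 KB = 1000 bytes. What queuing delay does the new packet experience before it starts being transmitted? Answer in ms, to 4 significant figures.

Each queued packet: L/R = 42400/9260000 = 4.57883 ms.
8 queued → 36.6307 ms.
Queuing delay = 36.63 ms.

36.63 ms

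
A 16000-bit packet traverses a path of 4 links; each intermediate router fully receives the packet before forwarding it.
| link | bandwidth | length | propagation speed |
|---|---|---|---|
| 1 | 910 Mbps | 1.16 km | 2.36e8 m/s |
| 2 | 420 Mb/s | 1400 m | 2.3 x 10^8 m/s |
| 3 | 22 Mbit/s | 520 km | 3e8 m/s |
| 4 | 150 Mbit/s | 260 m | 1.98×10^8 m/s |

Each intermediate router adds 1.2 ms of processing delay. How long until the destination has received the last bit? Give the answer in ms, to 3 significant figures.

6.24 ms

Transmission delays (L/R per hop): 0.0175824, 0.0380952, 0.727273, 0.106667 ms; sum = 0.889617 ms.
Propagation delays (d/s per hop): 0.00491525, 0.00608696, 1.73333, 0.00131313 ms; sum = 1.74565 ms.
Processing at 3 router(s): 3 × 1.2 ms = 3.6 ms.
End-to-end = 6.24 ms.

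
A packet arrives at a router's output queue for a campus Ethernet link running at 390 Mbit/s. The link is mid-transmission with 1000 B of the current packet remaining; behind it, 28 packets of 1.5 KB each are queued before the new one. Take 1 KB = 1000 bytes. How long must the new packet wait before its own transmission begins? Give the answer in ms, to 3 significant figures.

0.882 ms

Each queued packet: L/R = 12000/390000000 = 0.0307692 ms.
28 queued → 0.861538 ms.
Plus remaining 8000 bits of current packet: 0.0205128 ms.
Queuing delay = 0.882 ms.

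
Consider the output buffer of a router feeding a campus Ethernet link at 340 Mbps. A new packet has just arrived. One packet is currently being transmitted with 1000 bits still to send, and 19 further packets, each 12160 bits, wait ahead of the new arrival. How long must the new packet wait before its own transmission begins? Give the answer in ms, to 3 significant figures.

0.682 ms

Each queued packet: L/R = 12160/340000000 = 0.0357647 ms.
19 queued → 0.679529 ms.
Plus remaining 1000 bits of current packet: 0.00294118 ms.
Queuing delay = 0.682 ms.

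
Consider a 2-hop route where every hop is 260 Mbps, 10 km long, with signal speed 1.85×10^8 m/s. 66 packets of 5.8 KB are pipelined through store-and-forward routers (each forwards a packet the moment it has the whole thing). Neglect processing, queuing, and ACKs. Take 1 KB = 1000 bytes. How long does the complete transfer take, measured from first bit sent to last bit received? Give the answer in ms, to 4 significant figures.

12.07 ms

Per-hop transmission t_tx = L/R = 46400/260000000 = 0.178462 ms.
Per-hop propagation t_prop = 10000/185000000 = 0.0540541 ms.
Pipeline fill: first packet needs 2·t_tx to clear all hops; remaining 65 packets each add one t_tx.
Total = (2+66-1)·t_tx + 2·t_prop = 67·0.178462 + 2·0.0540541 = 12.07 ms.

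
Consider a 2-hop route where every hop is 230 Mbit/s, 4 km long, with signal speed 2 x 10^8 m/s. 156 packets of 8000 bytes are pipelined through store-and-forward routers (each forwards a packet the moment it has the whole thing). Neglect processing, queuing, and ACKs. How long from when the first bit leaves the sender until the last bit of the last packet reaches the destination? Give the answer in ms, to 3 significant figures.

Per-hop transmission t_tx = L/R = 64000/230000000 = 0.278261 ms.
Per-hop propagation t_prop = 4000/200000000 = 0.02 ms.
Pipeline fill: first packet needs 2·t_tx to clear all hops; remaining 155 packets each add one t_tx.
Total = (2+156-1)·t_tx + 2·t_prop = 157·0.278261 + 2·0.02 = 43.7 ms.

43.7 ms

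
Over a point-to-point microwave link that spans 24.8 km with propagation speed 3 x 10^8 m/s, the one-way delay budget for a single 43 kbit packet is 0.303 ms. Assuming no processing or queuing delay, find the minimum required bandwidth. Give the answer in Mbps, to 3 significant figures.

195 Mbps

Propagation delay = 24800 / 300000000 = 0.0826667 ms.
Transmission budget = 0.303 − 0.0826667 = 0.220333 ms.
R ≥ L / t_tx = 43000 bits / 0.000220333 s = 195 Mbps.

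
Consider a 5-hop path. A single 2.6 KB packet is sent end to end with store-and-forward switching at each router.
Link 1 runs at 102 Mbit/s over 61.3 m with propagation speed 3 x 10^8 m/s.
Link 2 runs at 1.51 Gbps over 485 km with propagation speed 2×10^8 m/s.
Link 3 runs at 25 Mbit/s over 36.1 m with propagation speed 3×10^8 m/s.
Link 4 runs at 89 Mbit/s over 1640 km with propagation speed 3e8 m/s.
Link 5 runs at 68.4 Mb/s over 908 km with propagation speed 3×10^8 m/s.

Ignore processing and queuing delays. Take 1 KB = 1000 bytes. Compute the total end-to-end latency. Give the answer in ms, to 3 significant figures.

12.5 ms

L = 20800 bits.
Transmission delays (L/R per hop): 0.203922, 0.0137748, 0.832, 0.233708, 0.304094 ms; sum = 1.5875 ms.
Propagation delays (d/s per hop): 0.000204333, 2.425, 0.000120333, 5.46667, 3.02667 ms; sum = 10.9187 ms.
End-to-end = 12.5 ms.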